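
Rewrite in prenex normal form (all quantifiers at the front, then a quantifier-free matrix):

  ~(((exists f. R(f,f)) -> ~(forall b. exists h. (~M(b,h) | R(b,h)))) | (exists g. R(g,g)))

Rewrite implications/biconditionals: A → B as ¬A ∨ B.
  ~(~(exists f. R(f,f)) | ~(forall b. exists h. (~M(b,h) | R(b,h))) | (exists g. R(g,g)))
Drive negations inward (¬∀x A ≡ ∃x ¬A, ¬∃x A ≡ ∀x ¬A, De Morgan for ∧/∨):
  (exists f. R(f,f)) & (forall b. exists h. (~M(b,h) | R(b,h))) & (forall g. ~R(g,g))
Extract every quantifier outward, since the variables are now distinct and don't occur free across branches:
  exists f. forall b. exists h. forall g. (R(f,f) & (~M(b,h) | R(b,h)) & ~R(g,g))

exists f. forall b. exists h. forall g. (R(f,f) & (~M(b,h) | R(b,h)) & ~R(g,g))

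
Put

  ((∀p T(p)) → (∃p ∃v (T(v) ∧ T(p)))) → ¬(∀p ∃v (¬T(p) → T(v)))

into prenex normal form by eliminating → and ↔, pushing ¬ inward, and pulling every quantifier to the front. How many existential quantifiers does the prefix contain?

Rewrite implications/biconditionals: A → B as ¬A ∨ B.
  ¬(¬(∀p T(p)) ∨ (∃p ∃v (T(v) ∧ T(p)))) ∨ ¬(∀p ∃v (¬¬T(p) ∨ T(v)))
Drive negations inward (¬∀x A ≡ ∃x ¬A, ¬∃x A ≡ ∀x ¬A, De Morgan for ∧/∨):
  (∀p T(p)) ∧ (∀p ∀v (¬T(v) ∨ ¬T(p))) ∨ (∃p ∀v (¬T(p) ∧ ¬T(v)))
Standardize variables apart so no two quantifiers bind the same name: p↦y, p↦b, v↦v1.
  (∀p T(p)) ∧ (∀y ∀v (¬T(v) ∨ ¬T(y))) ∨ (∃b ∀v1 (¬T(b) ∧ ¬T(v1)))
Extract every quantifier outward, since the variables are now distinct and don't occur free across branches:
  ∀p ∀y ∀v ∃b ∀v1 (T(p) ∧ (¬T(v) ∨ ¬T(y)) ∨ ¬T(b) ∧ ¬T(v1))
The prefix is ∀p ∀y ∀v ∃b ∀v1: 4 universal, 1 existential.

1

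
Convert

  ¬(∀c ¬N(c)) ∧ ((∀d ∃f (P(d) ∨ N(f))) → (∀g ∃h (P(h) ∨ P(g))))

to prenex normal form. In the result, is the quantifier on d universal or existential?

Rewrite implications/biconditionals: A → B as ¬A ∨ B.
  ¬(∀c ¬N(c)) ∧ (¬(∀d ∃f (P(d) ∨ N(f))) ∨ (∀g ∃h (P(h) ∨ P(g))))
Move each ¬ inward, flipping quantifiers it crosses:
  (∃c N(c)) ∧ ((∃d ∀f (¬P(d) ∧ ¬N(f))) ∨ (∀g ∃h (P(h) ∨ P(g))))
All bound variables are already distinct, so no renaming is needed.
Extract every quantifier outward, since the variables are now distinct and don't occur free across branches:
  ∃c ∃d ∀f ∀g ∃h (N(c) ∧ (¬P(d) ∧ ¬N(f) ∨ P(h) ∨ P(g)))
The quantifier ∀d sits under an odd number of negations (counting the antecedent side of each →), so it flips to ∃d.

existential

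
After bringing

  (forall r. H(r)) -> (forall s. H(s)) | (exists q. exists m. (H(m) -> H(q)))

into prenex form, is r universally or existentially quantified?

existential

First replace A → B with ¬A ∨ B.
  ~(forall r. H(r)) | (forall s. H(s)) | (exists q. exists m. (~H(m) | H(q)))
Push ¬ through the quantifiers and connectives to reach negation normal form:
  (exists r. ~H(r)) | (forall s. H(s)) | (exists q. exists m. (~H(m) | H(q)))
All bound variables are already distinct, so no renaming is needed.
Finally move all quantifiers to the prefix:
  exists r. forall s. exists q. exists m. (~H(r) | H(s) | ~H(m) | H(q))
The quantifier forall r sits under an odd number of negations (counting the antecedent side of each →), so it flips to exists r.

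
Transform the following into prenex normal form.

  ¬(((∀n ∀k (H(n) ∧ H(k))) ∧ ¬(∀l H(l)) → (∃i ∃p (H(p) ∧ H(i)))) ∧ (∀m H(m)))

∀n ∀k ∃l ∀i ∀p ∃m (H(n) ∧ H(k) ∧ ¬H(l) ∧ (¬H(p) ∨ ¬H(i)) ∨ ¬H(m))

First replace A → B with ¬A ∨ B.
  ¬((¬((∀n ∀k (H(n) ∧ H(k))) ∧ ¬(∀l H(l))) ∨ (∃i ∃p (H(p) ∧ H(i)))) ∧ (∀m H(m)))
Push ¬ through the quantifiers and connectives to reach negation normal form:
  (∀n ∀k (H(n) ∧ H(k))) ∧ (∃l ¬H(l)) ∧ (∀i ∀p (¬H(p) ∨ ¬H(i))) ∨ (∃m ¬H(m))
All bound variables are already distinct, so no renaming is needed.
Extract every quantifier outward, since the variables are now distinct and don't occur free across branches:
  ∀n ∀k ∃l ∀i ∀p ∃m (H(n) ∧ H(k) ∧ ¬H(l) ∧ (¬H(p) ∨ ¬H(i)) ∨ ¬H(m))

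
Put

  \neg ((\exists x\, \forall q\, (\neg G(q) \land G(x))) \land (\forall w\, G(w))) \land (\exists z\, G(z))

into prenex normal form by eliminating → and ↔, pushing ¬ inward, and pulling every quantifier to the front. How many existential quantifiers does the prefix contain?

3

Drive negations inward (¬∀x A ≡ ∃x ¬A, ¬∃x A ≡ ∀x ¬A, De Morgan for ∧/∨):
  ((\forall x\, \exists q\, (G(q) \lor \neg G(x))) \lor (\exists w\, \neg G(w))) \land (\exists z\, G(z))
All bound variables are already distinct, so no renaming is needed.
Extract every quantifier outward, since the variables are now distinct and don't occur free across branches:
  \forall x\, \exists q\, \exists w\, \exists z\, ((G(q) \lor \neg G(x) \lor \neg G(w)) \land G(z))
The prefix is \forall x \exists q \exists w \exists z: 1 universal, 3 existential.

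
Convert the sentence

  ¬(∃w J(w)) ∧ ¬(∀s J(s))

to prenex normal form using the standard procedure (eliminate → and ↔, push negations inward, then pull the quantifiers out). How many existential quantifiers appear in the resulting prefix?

Push ¬ through the quantifiers and connectives to reach negation normal form:
  (∀w ¬J(w)) ∧ (∃s ¬J(s))
All bound variables are already distinct, so no renaming is needed.
Finally move all quantifiers to the prefix:
  ∀w ∃s (¬J(w) ∧ ¬J(s))
The prefix is ∀w ∃s: 1 universal, 1 existential.

1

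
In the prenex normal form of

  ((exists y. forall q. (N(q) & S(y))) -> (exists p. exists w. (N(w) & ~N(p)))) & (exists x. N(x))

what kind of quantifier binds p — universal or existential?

existential

Rewrite implications/biconditionals: A → B as ¬A ∨ B.
  (~(exists y. forall q. (N(q) & S(y))) | (exists p. exists w. (N(w) & ~N(p)))) & (exists x. N(x))
Push ¬ through the quantifiers and connectives to reach negation normal form:
  ((forall y. exists q. (~N(q) | ~S(y))) | (exists p. exists w. (N(w) & ~N(p)))) & (exists x. N(x))
All bound variables are already distinct, so no renaming is needed.
Finally move all quantifiers to the prefix:
  forall y. exists q. exists p. exists w. exists x. ((~N(q) | ~S(y) | N(w) & ~N(p)) & N(x))
The quantifier exists p sits under an even number of negations (counting the antecedent side of each →), so it remains existential.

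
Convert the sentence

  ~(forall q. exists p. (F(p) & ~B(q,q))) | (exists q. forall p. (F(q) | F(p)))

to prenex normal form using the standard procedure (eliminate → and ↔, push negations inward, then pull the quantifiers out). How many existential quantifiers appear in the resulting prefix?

2

Push ¬ through the quantifiers and connectives to reach negation normal form:
  (exists q. forall p. (~F(p) | B(q,q))) | (exists q. forall p. (F(q) | F(p)))
Standardize variables apart so no two quantifiers bind the same name: q↦z, p↦z1.
  (exists q. forall p. (~F(p) | B(q,q))) | (exists z. forall z1. (F(z) | F(z1)))
Finally move all quantifiers to the prefix:
  exists q. forall p. exists z. forall z1. (~F(p) | B(q,q) | F(z) | F(z1))
The prefix is exists q forall p exists z forall z1: 2 universal, 2 existential.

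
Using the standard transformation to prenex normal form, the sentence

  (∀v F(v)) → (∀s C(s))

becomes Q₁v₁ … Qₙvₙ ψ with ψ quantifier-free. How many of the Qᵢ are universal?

1

Eliminate → and ↔ using ¬ and ∨.
  ¬(∀v F(v)) ∨ (∀s C(s))
Move each ¬ inward, flipping quantifiers it crosses:
  (∃v ¬F(v)) ∨ (∀s C(s))
All bound variables are already distinct, so no renaming is needed.
Extract every quantifier outward, since the variables are now distinct and don't occur free across branches:
  ∃v ∀s (¬F(v) ∨ C(s))
The prefix is ∃v ∀s: 1 universal, 1 existential.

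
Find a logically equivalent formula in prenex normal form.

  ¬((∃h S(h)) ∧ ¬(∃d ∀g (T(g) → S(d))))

Eliminate → and ↔ using ¬ and ∨.
  ¬((∃h S(h)) ∧ ¬(∃d ∀g (¬T(g) ∨ S(d))))
Drive negations inward (¬∀x A ≡ ∃x ¬A, ¬∃x A ≡ ∀x ¬A, De Morgan for ∧/∨):
  (∀h ¬S(h)) ∨ (∃d ∀g (¬T(g) ∨ S(d)))
All bound variables are already distinct, so no renaming is needed.
Pull the quantifiers to the front (each side's bound variable is not free in the other side):
  ∀h ∃d ∀g (¬S(h) ∨ ¬T(g) ∨ S(d))

∀h ∃d ∀g (¬S(h) ∨ ¬T(g) ∨ S(d))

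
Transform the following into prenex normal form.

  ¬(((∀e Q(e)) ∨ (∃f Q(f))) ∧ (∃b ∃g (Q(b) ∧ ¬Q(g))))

∃e ∀f ∀b ∀g (¬Q(e) ∧ ¬Q(f) ∨ ¬Q(b) ∨ Q(g))

Push ¬ through the quantifiers and connectives to reach negation normal form:
  (∃e ¬Q(e)) ∧ (∀f ¬Q(f)) ∨ (∀b ∀g (¬Q(b) ∨ Q(g)))
Extract every quantifier outward, since the variables are now distinct and don't occur free across branches:
  ∃e ∀f ∀b ∀g (¬Q(e) ∧ ¬Q(f) ∨ ¬Q(b) ∨ Q(g))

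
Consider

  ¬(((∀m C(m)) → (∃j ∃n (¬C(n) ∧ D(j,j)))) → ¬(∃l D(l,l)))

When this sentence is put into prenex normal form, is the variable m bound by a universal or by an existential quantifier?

existential

First replace A → B with ¬A ∨ B.
  ¬(¬(¬(∀m C(m)) ∨ (∃j ∃n (¬C(n) ∧ D(j,j)))) ∨ ¬(∃l D(l,l)))
Move each ¬ inward, flipping quantifiers it crosses:
  ((∃m ¬C(m)) ∨ (∃j ∃n (¬C(n) ∧ D(j,j)))) ∧ (∃l D(l,l))
Pull the quantifiers to the front (each side's bound variable is not free in the other side):
  ∃m ∃j ∃n ∃l ((¬C(m) ∨ ¬C(n) ∧ D(j,j)) ∧ D(l,l))
The quantifier ∀m sits under an odd number of negations (counting the antecedent side of each →), so it flips to ∃m.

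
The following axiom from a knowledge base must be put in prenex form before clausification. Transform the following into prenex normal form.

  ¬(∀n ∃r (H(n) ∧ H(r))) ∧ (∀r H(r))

∃n ∀r ∀v ((¬H(n) ∨ ¬H(r)) ∧ H(v))

Drive negations inward (¬∀x A ≡ ∃x ¬A, ¬∃x A ≡ ∀x ¬A, De Morgan for ∧/∨):
  (∃n ∀r (¬H(n) ∨ ¬H(r))) ∧ (∀r H(r))
Give each quantifier a distinct variable: r↦v.
  (∃n ∀r (¬H(n) ∨ ¬H(r))) ∧ (∀v H(v))
Pull the quantifiers to the front (each side's bound variable is not free in the other side):
  ∃n ∀r ∀v ((¬H(n) ∨ ¬H(r)) ∧ H(v))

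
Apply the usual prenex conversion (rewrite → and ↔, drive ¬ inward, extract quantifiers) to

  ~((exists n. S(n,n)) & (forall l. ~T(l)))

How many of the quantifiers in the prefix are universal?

1

Push ¬ through the quantifiers and connectives to reach negation normal form:
  (forall n. ~S(n,n)) | (exists l. T(l))
All bound variables are already distinct, so no renaming is needed.
Pull the quantifiers to the front (each side's bound variable is not free in the other side):
  forall n. exists l. (~S(n,n) | T(l))
The prefix is forall n exists l: 1 universal, 1 existential.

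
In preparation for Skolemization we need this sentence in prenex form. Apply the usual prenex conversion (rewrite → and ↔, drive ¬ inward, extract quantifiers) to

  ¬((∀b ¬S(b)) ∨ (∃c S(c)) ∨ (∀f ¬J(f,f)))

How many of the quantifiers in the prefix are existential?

Move each ¬ inward, flipping quantifiers it crosses:
  (∃b S(b)) ∧ (∀c ¬S(c)) ∧ (∃f J(f,f))
Extract every quantifier outward, since the variables are now distinct and don't occur free across branches:
  ∃b ∀c ∃f (S(b) ∧ ¬S(c) ∧ J(f,f))
The prefix is ∃b ∀c ∃f: 1 universal, 2 existential.

2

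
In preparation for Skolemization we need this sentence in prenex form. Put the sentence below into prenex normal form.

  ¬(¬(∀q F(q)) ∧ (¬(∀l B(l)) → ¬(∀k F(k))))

∀q ∃l ∀k (F(q) ∨ ¬B(l) ∧ F(k))

Rewrite implications/biconditionals: A → B as ¬A ∨ B.
  ¬(¬(∀q F(q)) ∧ (¬¬(∀l B(l)) ∨ ¬(∀k F(k))))
Push ¬ through the quantifiers and connectives to reach negation normal form:
  (∀q F(q)) ∨ (∃l ¬B(l)) ∧ (∀k F(k))
Extract every quantifier outward, since the variables are now distinct and don't occur free across branches:
  ∀q ∃l ∀k (F(q) ∨ ¬B(l) ∧ F(k))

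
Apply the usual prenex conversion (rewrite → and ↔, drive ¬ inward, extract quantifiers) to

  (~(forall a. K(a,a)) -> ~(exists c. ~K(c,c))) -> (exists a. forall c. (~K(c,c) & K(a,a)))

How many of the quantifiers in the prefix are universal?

First replace A → B with ¬A ∨ B.
  ~(~~(forall a. K(a,a)) | ~(exists c. ~K(c,c))) | (exists a. forall c. (~K(c,c) & K(a,a)))
Drive negations inward (¬∀x A ≡ ∃x ¬A, ¬∃x A ≡ ∀x ¬A, De Morgan for ∧/∨):
  (exists a. ~K(a,a)) & (exists c. ~K(c,c)) | (exists a. forall c. (~K(c,c) & K(a,a)))
Rename bound variables to avoid capture: a↦q, c↦s.
  (exists a. ~K(a,a)) & (exists c. ~K(c,c)) | (exists q. forall s. (~K(s,s) & K(q,q)))
Finally move all quantifiers to the prefix:
  exists a. exists c. exists q. forall s. (~K(a,a) & ~K(c,c) | ~K(s,s) & K(q,q))
The prefix is exists a exists c exists q forall s: 1 universal, 3 existential.

1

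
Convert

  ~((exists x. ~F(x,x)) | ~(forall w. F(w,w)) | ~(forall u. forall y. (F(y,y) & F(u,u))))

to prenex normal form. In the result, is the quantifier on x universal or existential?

universal

Drive negations inward (¬∀x A ≡ ∃x ¬A, ¬∃x A ≡ ∀x ¬A, De Morgan for ∧/∨):
  (forall x. F(x,x)) & (forall w. F(w,w)) & (forall u. forall y. (F(y,y) & F(u,u)))
Extract every quantifier outward, since the variables are now distinct and don't occur free across branches:
  forall x. forall w. forall u. forall y. (F(x,x) & F(w,w) & F(y,y) & F(u,u))
The quantifier exists x sits under an odd number of negations, so it flips to forall x.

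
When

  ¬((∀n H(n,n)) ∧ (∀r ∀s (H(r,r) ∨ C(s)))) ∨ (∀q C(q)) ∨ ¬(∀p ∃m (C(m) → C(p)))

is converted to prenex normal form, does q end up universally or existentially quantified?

Rewrite implications/biconditionals: A → B as ¬A ∨ B.
  ¬((∀n H(n,n)) ∧ (∀r ∀s (H(r,r) ∨ C(s)))) ∨ (∀q C(q)) ∨ ¬(∀p ∃m (¬C(m) ∨ C(p)))
Push ¬ through the quantifiers and connectives to reach negation normal form:
  (∃n ¬H(n,n)) ∨ (∃r ∃s (¬H(r,r) ∧ ¬C(s))) ∨ (∀q C(q)) ∨ (∃p ∀m (C(m) ∧ ¬C(p)))
All bound variables are already distinct, so no renaming is needed.
Pull the quantifiers to the front (each side's bound variable is not free in the other side):
  ∃n ∃r ∃s ∀q ∃p ∀m (¬H(n,n) ∨ ¬H(r,r) ∧ ¬C(s) ∨ C(q) ∨ C(m) ∧ ¬C(p))
The quantifier ∀q sits under an even number of negations (counting the antecedent side of each →), so it remains universal.

universal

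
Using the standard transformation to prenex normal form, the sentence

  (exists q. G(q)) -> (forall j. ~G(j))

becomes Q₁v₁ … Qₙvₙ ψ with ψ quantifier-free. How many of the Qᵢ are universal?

Rewrite implications/biconditionals: A → B as ¬A ∨ B.
  ~(exists q. G(q)) | (forall j. ~G(j))
Drive negations inward (¬∀x A ≡ ∃x ¬A, ¬∃x A ≡ ∀x ¬A, De Morgan for ∧/∨):
  (forall q. ~G(q)) | (forall j. ~G(j))
Pull the quantifiers to the front (each side's bound variable is not free in the other side):
  forall q. forall j. (~G(q) | ~G(j))
The prefix is forall q forall j: 2 universal, 0 existential.

2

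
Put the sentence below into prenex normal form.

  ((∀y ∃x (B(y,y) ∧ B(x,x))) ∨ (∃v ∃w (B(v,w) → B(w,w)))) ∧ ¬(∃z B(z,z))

∀y ∃x ∃v ∃w ∀z ((B(y,y) ∧ B(x,x) ∨ ¬B(v,w) ∨ B(w,w)) ∧ ¬B(z,z))

Eliminate → and ↔ using ¬ and ∨.
  ((∀y ∃x (B(y,y) ∧ B(x,x))) ∨ (∃v ∃w (¬B(v,w) ∨ B(w,w)))) ∧ ¬(∃z B(z,z))
Push ¬ through the quantifiers and connectives to reach negation normal form:
  ((∀y ∃x (B(y,y) ∧ B(x,x))) ∨ (∃v ∃w (¬B(v,w) ∨ B(w,w)))) ∧ (∀z ¬B(z,z))
Finally move all quantifiers to the prefix:
  ∀y ∃x ∃v ∃w ∀z ((B(y,y) ∧ B(x,x) ∨ ¬B(v,w) ∨ B(w,w)) ∧ ¬B(z,z))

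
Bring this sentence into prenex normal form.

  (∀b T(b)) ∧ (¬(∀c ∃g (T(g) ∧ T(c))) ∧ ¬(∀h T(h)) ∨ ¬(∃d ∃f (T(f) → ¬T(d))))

∀b ∃c ∀g ∃h ∀d ∀f (T(b) ∧ ((¬T(g) ∨ ¬T(c)) ∧ ¬T(h) ∨ T(f) ∧ T(d)))

First replace A → B with ¬A ∨ B.
  (∀b T(b)) ∧ (¬(∀c ∃g (T(g) ∧ T(c))) ∧ ¬(∀h T(h)) ∨ ¬(∃d ∃f (¬T(f) ∨ ¬T(d))))
Move each ¬ inward, flipping quantifiers it crosses:
  (∀b T(b)) ∧ ((∃c ∀g (¬T(g) ∨ ¬T(c))) ∧ (∃h ¬T(h)) ∨ (∀d ∀f (T(f) ∧ T(d))))
Extract every quantifier outward, since the variables are now distinct and don't occur free across branches:
  ∀b ∃c ∀g ∃h ∀d ∀f (T(b) ∧ ((¬T(g) ∨ ¬T(c)) ∧ ¬T(h) ∨ T(f) ∧ T(d)))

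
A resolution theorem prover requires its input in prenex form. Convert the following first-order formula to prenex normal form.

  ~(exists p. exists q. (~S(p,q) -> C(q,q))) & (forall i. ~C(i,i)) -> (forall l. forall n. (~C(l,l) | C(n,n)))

exists p. exists q. exists i. forall l. forall n. (S(p,q) | C(q,q) | C(i,i) | ~C(l,l) | C(n,n))

First replace A → B with ¬A ∨ B.
  ~(~(exists p. exists q. (~~S(p,q) | C(q,q))) & (forall i. ~C(i,i))) | (forall l. forall n. (~C(l,l) | C(n,n)))
Push ¬ through the quantifiers and connectives to reach negation normal form:
  (exists p. exists q. (S(p,q) | C(q,q))) | (exists i. C(i,i)) | (forall l. forall n. (~C(l,l) | C(n,n)))
Extract every quantifier outward, since the variables are now distinct and don't occur free across branches:
  exists p. exists q. exists i. forall l. forall n. (S(p,q) | C(q,q) | C(i,i) | ~C(l,l) | C(n,n))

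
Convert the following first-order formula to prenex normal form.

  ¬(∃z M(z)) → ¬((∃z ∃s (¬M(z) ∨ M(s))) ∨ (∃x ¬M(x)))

First replace A → B with ¬A ∨ B.
  ¬¬(∃z M(z)) ∨ ¬((∃z ∃s (¬M(z) ∨ M(s))) ∨ (∃x ¬M(x)))
Move each ¬ inward, flipping quantifiers it crosses:
  (∃z M(z)) ∨ (∀z ∀s (M(z) ∧ ¬M(s))) ∧ (∀x M(x))
Standardize variables apart so no two quantifiers bind the same name: z↦x1.
  (∃z M(z)) ∨ (∀x1 ∀s (M(x1) ∧ ¬M(s))) ∧ (∀x M(x))
Finally move all quantifiers to the prefix:
  ∃z ∀x1 ∀s ∀x (M(z) ∨ M(x1) ∧ ¬M(s) ∧ M(x))

∃z ∀x1 ∀s ∀x (M(z) ∨ M(x1) ∧ ¬M(s) ∧ M(x))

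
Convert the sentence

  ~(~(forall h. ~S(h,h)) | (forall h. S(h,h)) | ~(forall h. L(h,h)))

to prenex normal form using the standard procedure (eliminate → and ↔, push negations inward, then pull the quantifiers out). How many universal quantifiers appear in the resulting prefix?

Drive negations inward (¬∀x A ≡ ∃x ¬A, ¬∃x A ≡ ∀x ¬A, De Morgan for ∧/∨):
  (forall h. ~S(h,h)) & (exists h. ~S(h,h)) & (forall h. L(h,h))
Standardize variables apart so no two quantifiers bind the same name: h↦w, h↦y.
  (forall h. ~S(h,h)) & (exists w. ~S(w,w)) & (forall y. L(y,y))
Extract every quantifier outward, since the variables are now distinct and don't occur free across branches:
  forall h. exists w. forall y. (~S(h,h) & ~S(w,w) & L(y,y))
The prefix is forall h exists w forall y: 2 universal, 1 existential.

2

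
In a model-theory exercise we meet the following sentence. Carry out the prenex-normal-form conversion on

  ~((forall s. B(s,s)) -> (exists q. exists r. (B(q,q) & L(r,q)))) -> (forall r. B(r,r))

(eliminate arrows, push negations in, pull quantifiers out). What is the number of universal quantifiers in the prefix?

1

Rewrite implications/biconditionals: A → B as ¬A ∨ B.
  ~~(~(forall s. B(s,s)) | (exists q. exists r. (B(q,q) & L(r,q)))) | (forall r. B(r,r))
Push ¬ through the quantifiers and connectives to reach negation normal form:
  (exists s. ~B(s,s)) | (exists q. exists r. (B(q,q) & L(r,q))) | (forall r. B(r,r))
Give each quantifier a distinct variable: r↦u.
  (exists s. ~B(s,s)) | (exists q. exists r. (B(q,q) & L(r,q))) | (forall u. B(u,u))
Pull the quantifiers to the front (each side's bound variable is not free in the other side):
  exists s. exists q. exists r. forall u. (~B(s,s) | B(q,q) & L(r,q) | B(u,u))
The prefix is exists s exists q exists r forall u: 1 universal, 3 existential.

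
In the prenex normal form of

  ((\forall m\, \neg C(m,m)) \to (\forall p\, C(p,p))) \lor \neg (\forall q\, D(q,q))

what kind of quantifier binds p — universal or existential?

universal

First replace A → B with ¬A ∨ B.
  \neg (\forall m\, \neg C(m,m)) \lor (\forall p\, C(p,p)) \lor \neg (\forall q\, D(q,q))
Move each ¬ inward, flipping quantifiers it crosses:
  (\exists m\, C(m,m)) \lor (\forall p\, C(p,p)) \lor (\exists q\, \neg D(q,q))
Extract every quantifier outward, since the variables are now distinct and don't occur free across branches:
  \exists m\, \forall p\, \exists q\, (C(m,m) \lor C(p,p) \lor \neg D(q,q))
The quantifier \forall p sits under an even number of negations (counting the antecedent side of each →), so it remains universal.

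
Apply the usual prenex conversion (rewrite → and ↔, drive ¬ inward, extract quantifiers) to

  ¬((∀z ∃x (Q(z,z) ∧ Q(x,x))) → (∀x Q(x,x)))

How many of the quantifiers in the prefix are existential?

2

Rewrite implications/biconditionals: A → B as ¬A ∨ B.
  ¬(¬(∀z ∃x (Q(z,z) ∧ Q(x,x))) ∨ (∀x Q(x,x)))
Drive negations inward (¬∀x A ≡ ∃x ¬A, ¬∃x A ≡ ∀x ¬A, De Morgan for ∧/∨):
  (∀z ∃x (Q(z,z) ∧ Q(x,x))) ∧ (∃x ¬Q(x,x))
Standardize variables apart so no two quantifiers bind the same name: x↦b.
  (∀z ∃x (Q(z,z) ∧ Q(x,x))) ∧ (∃b ¬Q(b,b))
Extract every quantifier outward, since the variables are now distinct and don't occur free across branches:
  ∀z ∃x ∃b (Q(z,z) ∧ Q(x,x) ∧ ¬Q(b,b))
The prefix is ∀z ∃x ∃b: 1 universal, 2 existential.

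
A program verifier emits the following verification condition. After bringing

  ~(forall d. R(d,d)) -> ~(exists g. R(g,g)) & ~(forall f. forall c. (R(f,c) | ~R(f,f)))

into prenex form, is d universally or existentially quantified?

universal

Eliminate → and ↔ using ¬ and ∨.
  ~~(forall d. R(d,d)) | ~(exists g. R(g,g)) & ~(forall f. forall c. (R(f,c) | ~R(f,f)))
Move each ¬ inward, flipping quantifiers it crosses:
  (forall d. R(d,d)) | (forall g. ~R(g,g)) & (exists f. exists c. (~R(f,c) & R(f,f)))
All bound variables are already distinct, so no renaming is needed.
Finally move all quantifiers to the prefix:
  forall d. forall g. exists f. exists c. (R(d,d) | ~R(g,g) & ~R(f,c) & R(f,f))
The quantifier forall d sits under an even number of negations (counting the antecedent side of each →), so it remains universal.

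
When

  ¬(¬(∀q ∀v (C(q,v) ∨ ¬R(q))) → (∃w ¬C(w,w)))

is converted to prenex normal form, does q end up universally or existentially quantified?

Eliminate → and ↔ using ¬ and ∨.
  ¬(¬¬(∀q ∀v (C(q,v) ∨ ¬R(q))) ∨ (∃w ¬C(w,w)))
Drive negations inward (¬∀x A ≡ ∃x ¬A, ¬∃x A ≡ ∀x ¬A, De Morgan for ∧/∨):
  (∃q ∃v (¬C(q,v) ∧ R(q))) ∧ (∀w C(w,w))
All bound variables are already distinct, so no renaming is needed.
Extract every quantifier outward, since the variables are now distinct and don't occur free across branches:
  ∃q ∃v ∀w (¬C(q,v) ∧ R(q) ∧ C(w,w))
The quantifier ∀q sits under an odd number of negations (counting the antecedent side of each →), so it flips to ∃q.

existential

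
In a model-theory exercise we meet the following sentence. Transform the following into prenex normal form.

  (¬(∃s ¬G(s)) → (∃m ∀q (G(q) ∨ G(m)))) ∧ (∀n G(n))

∃s ∃m ∀q ∀n ((¬G(s) ∨ G(q) ∨ G(m)) ∧ G(n))

First replace A → B with ¬A ∨ B.
  (¬¬(∃s ¬G(s)) ∨ (∃m ∀q (G(q) ∨ G(m)))) ∧ (∀n G(n))
Move each ¬ inward, flipping quantifiers it crosses:
  ((∃s ¬G(s)) ∨ (∃m ∀q (G(q) ∨ G(m)))) ∧ (∀n G(n))
All bound variables are already distinct, so no renaming is needed.
Extract every quantifier outward, since the variables are now distinct and don't occur free across branches:
  ∃s ∃m ∀q ∀n ((¬G(s) ∨ G(q) ∨ G(m)) ∧ G(n))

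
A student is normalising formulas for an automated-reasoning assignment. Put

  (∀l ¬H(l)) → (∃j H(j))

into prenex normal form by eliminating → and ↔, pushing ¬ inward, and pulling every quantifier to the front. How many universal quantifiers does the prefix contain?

0

Rewrite implications/biconditionals: A → B as ¬A ∨ B.
  ¬(∀l ¬H(l)) ∨ (∃j H(j))
Move each ¬ inward, flipping quantifiers it crosses:
  (∃l H(l)) ∨ (∃j H(j))
All bound variables are already distinct, so no renaming is needed.
Pull the quantifiers to the front (each side's bound variable is not free in the other side):
  ∃l ∃j (H(l) ∨ H(j))
The prefix is ∃l ∃j: 0 universal, 2 existential.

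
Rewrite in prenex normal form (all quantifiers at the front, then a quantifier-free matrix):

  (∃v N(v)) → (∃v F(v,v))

∀v ∃q (¬N(v) ∨ F(q,q))

Rewrite implications/biconditionals: A → B as ¬A ∨ B.
  ¬(∃v N(v)) ∨ (∃v F(v,v))
Move each ¬ inward, flipping quantifiers it crosses:
  (∀v ¬N(v)) ∨ (∃v F(v,v))
Rename bound variables to avoid capture: v↦q.
  (∀v ¬N(v)) ∨ (∃q F(q,q))
Extract every quantifier outward, since the variables are now distinct and don't occur free across branches:
  ∀v ∃q (¬N(v) ∨ F(q,q))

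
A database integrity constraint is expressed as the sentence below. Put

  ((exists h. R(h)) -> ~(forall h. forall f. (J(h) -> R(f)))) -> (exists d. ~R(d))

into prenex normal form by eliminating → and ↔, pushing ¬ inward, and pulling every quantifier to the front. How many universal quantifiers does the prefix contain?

2

Rewrite implications/biconditionals: A → B as ¬A ∨ B.
  ~(~(exists h. R(h)) | ~(forall h. forall f. (~J(h) | R(f)))) | (exists d. ~R(d))
Push ¬ through the quantifiers and connectives to reach negation normal form:
  (exists h. R(h)) & (forall h. forall f. (~J(h) | R(f))) | (exists d. ~R(d))
Give each quantifier a distinct variable: h↦p.
  (exists h. R(h)) & (forall p. forall f. (~J(p) | R(f))) | (exists d. ~R(d))
Finally move all quantifiers to the prefix:
  exists h. forall p. forall f. exists d. (R(h) & (~J(p) | R(f)) | ~R(d))
The prefix is exists h forall p forall f exists d: 2 universal, 2 existential.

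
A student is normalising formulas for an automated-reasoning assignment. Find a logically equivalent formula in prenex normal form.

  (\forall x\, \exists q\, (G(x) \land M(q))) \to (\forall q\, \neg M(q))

\exists x\, \forall q\, \forall r\, (\neg G(x) \lor \neg M(q) \lor \neg M(r))

Rewrite implications/biconditionals: A → B as ¬A ∨ B.
  \neg (\forall x\, \exists q\, (G(x) \land M(q))) \lor (\forall q\, \neg M(q))
Move each ¬ inward, flipping quantifiers it crosses:
  (\exists x\, \forall q\, (\neg G(x) \lor \neg M(q))) \lor (\forall q\, \neg M(q))
Standardize variables apart so no two quantifiers bind the same name: q↦r.
  (\exists x\, \forall q\, (\neg G(x) \lor \neg M(q))) \lor (\forall r\, \neg M(r))
Pull the quantifiers to the front (each side's bound variable is not free in the other side):
  \exists x\, \forall q\, \forall r\, (\neg G(x) \lor \neg M(q) \lor \neg M(r))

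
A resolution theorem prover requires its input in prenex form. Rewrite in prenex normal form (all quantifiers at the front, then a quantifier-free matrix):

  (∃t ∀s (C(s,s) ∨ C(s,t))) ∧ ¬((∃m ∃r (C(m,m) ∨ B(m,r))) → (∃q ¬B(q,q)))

Rewrite implications/biconditionals: A → B as ¬A ∨ B.
  (∃t ∀s (C(s,s) ∨ C(s,t))) ∧ ¬(¬(∃m ∃r (C(m,m) ∨ B(m,r))) ∨ (∃q ¬B(q,q)))
Push ¬ through the quantifiers and connectives to reach negation normal form:
  (∃t ∀s (C(s,s) ∨ C(s,t))) ∧ (∃m ∃r (C(m,m) ∨ B(m,r))) ∧ (∀q B(q,q))
All bound variables are already distinct, so no renaming is needed.
Finally move all quantifiers to the prefix:
  ∃t ∀s ∃m ∃r ∀q ((C(s,s) ∨ C(s,t)) ∧ (C(m,m) ∨ B(m,r)) ∧ B(q,q))

∃t ∀s ∃m ∃r ∀q ((C(s,s) ∨ C(s,t)) ∧ (C(m,m) ∨ B(m,r)) ∧ B(q,q))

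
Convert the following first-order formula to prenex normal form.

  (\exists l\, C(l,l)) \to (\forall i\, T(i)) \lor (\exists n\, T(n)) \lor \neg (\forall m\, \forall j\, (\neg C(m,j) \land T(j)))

Rewrite implications/biconditionals: A → B as ¬A ∨ B.
  \neg (\exists l\, C(l,l)) \lor (\forall i\, T(i)) \lor (\exists n\, T(n)) \lor \neg (\forall m\, \forall j\, (\neg C(m,j) \land T(j)))
Push ¬ through the quantifiers and connectives to reach negation normal form:
  (\forall l\, \neg C(l,l)) \lor (\forall i\, T(i)) \lor (\exists n\, T(n)) \lor (\exists m\, \exists j\, (C(m,j) \lor \neg T(j)))
All bound variables are already distinct, so no renaming is needed.
Finally move all quantifiers to the prefix:
  \forall l\, \forall i\, \exists n\, \exists m\, \exists j\, (\neg C(l,l) \lor T(i) \lor T(n) \lor C(m,j) \lor \neg T(j))

\forall l\, \forall i\, \exists n\, \exists m\, \exists j\, (\neg C(l,l) \lor T(i) \lor T(n) \lor C(m,j) \lor \neg T(j))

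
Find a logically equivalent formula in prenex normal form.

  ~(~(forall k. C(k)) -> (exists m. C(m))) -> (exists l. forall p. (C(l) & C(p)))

First replace A → B with ¬A ∨ B.
  ~~(~~(forall k. C(k)) | (exists m. C(m))) | (exists l. forall p. (C(l) & C(p)))
Drive negations inward (¬∀x A ≡ ∃x ¬A, ¬∃x A ≡ ∀x ¬A, De Morgan for ∧/∨):
  (forall k. C(k)) | (exists m. C(m)) | (exists l. forall p. (C(l) & C(p)))
Finally move all quantifiers to the prefix:
  forall k. exists m. exists l. forall p. (C(k) | C(m) | C(l) & C(p))

forall k. exists m. exists l. forall p. (C(k) | C(m) | C(l) & C(p))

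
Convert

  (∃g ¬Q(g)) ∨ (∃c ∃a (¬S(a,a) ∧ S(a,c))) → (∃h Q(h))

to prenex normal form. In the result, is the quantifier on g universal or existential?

Eliminate → and ↔ using ¬ and ∨.
  ¬((∃g ¬Q(g)) ∨ (∃c ∃a (¬S(a,a) ∧ S(a,c)))) ∨ (∃h Q(h))
Drive negations inward (¬∀x A ≡ ∃x ¬A, ¬∃x A ≡ ∀x ¬A, De Morgan for ∧/∨):
  (∀g Q(g)) ∧ (∀c ∀a (S(a,a) ∨ ¬S(a,c))) ∨ (∃h Q(h))
All bound variables are already distinct, so no renaming is needed.
Pull the quantifiers to the front (each side's bound variable is not free in the other side):
  ∀g ∀c ∀a ∃h (Q(g) ∧ (S(a,a) ∨ ¬S(a,c)) ∨ Q(h))
The quantifier ∃g sits under an odd number of negations (counting the antecedent side of each →), so it flips to ∀g.

universal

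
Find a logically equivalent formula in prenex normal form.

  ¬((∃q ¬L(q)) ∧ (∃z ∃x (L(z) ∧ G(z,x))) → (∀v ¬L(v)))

Eliminate → and ↔ using ¬ and ∨.
  ¬(¬((∃q ¬L(q)) ∧ (∃z ∃x (L(z) ∧ G(z,x)))) ∨ (∀v ¬L(v)))
Push ¬ through the quantifiers and connectives to reach negation normal form:
  (∃q ¬L(q)) ∧ (∃z ∃x (L(z) ∧ G(z,x))) ∧ (∃v L(v))
All bound variables are already distinct, so no renaming is needed.
Extract every quantifier outward, since the variables are now distinct and don't occur free across branches:
  ∃q ∃z ∃x ∃v (¬L(q) ∧ L(z) ∧ G(z,x) ∧ L(v))

∃q ∃z ∃x ∃v (¬L(q) ∧ L(z) ∧ G(z,x) ∧ L(v))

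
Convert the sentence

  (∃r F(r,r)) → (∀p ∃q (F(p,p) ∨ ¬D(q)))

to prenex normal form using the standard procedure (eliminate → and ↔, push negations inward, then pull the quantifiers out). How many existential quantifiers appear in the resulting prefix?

1

Rewrite implications/biconditionals: A → B as ¬A ∨ B.
  ¬(∃r F(r,r)) ∨ (∀p ∃q (F(p,p) ∨ ¬D(q)))
Push ¬ through the quantifiers and connectives to reach negation normal form:
  (∀r ¬F(r,r)) ∨ (∀p ∃q (F(p,p) ∨ ¬D(q)))
All bound variables are already distinct, so no renaming is needed.
Pull the quantifiers to the front (each side's bound variable is not free in the other side):
  ∀r ∀p ∃q (¬F(r,r) ∨ F(p,p) ∨ ¬D(q))
The prefix is ∀r ∀p ∃q: 2 universal, 1 existential.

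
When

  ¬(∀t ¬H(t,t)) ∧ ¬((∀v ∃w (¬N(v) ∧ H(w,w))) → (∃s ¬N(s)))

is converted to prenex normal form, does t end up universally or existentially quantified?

existential

Rewrite implications/biconditionals: A → B as ¬A ∨ B.
  ¬(∀t ¬H(t,t)) ∧ ¬(¬(∀v ∃w (¬N(v) ∧ H(w,w))) ∨ (∃s ¬N(s)))
Push ¬ through the quantifiers and connectives to reach negation normal form:
  (∃t H(t,t)) ∧ (∀v ∃w (¬N(v) ∧ H(w,w))) ∧ (∀s N(s))
All bound variables are already distinct, so no renaming is needed.
Finally move all quantifiers to the prefix:
  ∃t ∀v ∃w ∀s (H(t,t) ∧ ¬N(v) ∧ H(w,w) ∧ N(s))
The quantifier ∀t sits under an odd number of negations (counting the antecedent side of each →), so it flips to ∃t.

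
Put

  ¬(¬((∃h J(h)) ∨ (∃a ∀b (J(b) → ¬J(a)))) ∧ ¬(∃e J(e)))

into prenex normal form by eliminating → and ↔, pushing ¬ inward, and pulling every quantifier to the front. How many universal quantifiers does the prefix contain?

Rewrite implications/biconditionals: A → B as ¬A ∨ B.
  ¬(¬((∃h J(h)) ∨ (∃a ∀b (¬J(b) ∨ ¬J(a)))) ∧ ¬(∃e J(e)))
Move each ¬ inward, flipping quantifiers it crosses:
  (∃h J(h)) ∨ (∃a ∀b (¬J(b) ∨ ¬J(a))) ∨ (∃e J(e))
All bound variables are already distinct, so no renaming is needed.
Finally move all quantifiers to the prefix:
  ∃h ∃a ∀b ∃e (J(h) ∨ ¬J(b) ∨ ¬J(a) ∨ J(e))
The prefix is ∃h ∃a ∀b ∃e: 1 universal, 3 existential.

1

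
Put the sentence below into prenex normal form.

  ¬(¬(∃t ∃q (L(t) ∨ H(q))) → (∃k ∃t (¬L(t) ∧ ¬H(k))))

Eliminate → and ↔ using ¬ and ∨.
  ¬(¬¬(∃t ∃q (L(t) ∨ H(q))) ∨ (∃k ∃t (¬L(t) ∧ ¬H(k))))
Move each ¬ inward, flipping quantifiers it crosses:
  (∀t ∀q (¬L(t) ∧ ¬H(q))) ∧ (∀k ∀t (L(t) ∨ H(k)))
Give each quantifier a distinct variable: t↦y1.
  (∀t ∀q (¬L(t) ∧ ¬H(q))) ∧ (∀k ∀y1 (L(y1) ∨ H(k)))
Extract every quantifier outward, since the variables are now distinct and don't occur free across branches:
  ∀t ∀q ∀k ∀y1 (¬L(t) ∧ ¬H(q) ∧ (L(y1) ∨ H(k)))

∀t ∀q ∀k ∀y1 (¬L(t) ∧ ¬H(q) ∧ (L(y1) ∨ H(k)))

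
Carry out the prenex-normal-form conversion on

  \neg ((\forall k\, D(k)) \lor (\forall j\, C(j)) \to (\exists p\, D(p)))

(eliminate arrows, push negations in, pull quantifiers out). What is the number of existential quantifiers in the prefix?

0

Eliminate → and ↔ using ¬ and ∨.
  \neg (\neg ((\forall k\, D(k)) \lor (\forall j\, C(j))) \lor (\exists p\, D(p)))
Push ¬ through the quantifiers and connectives to reach negation normal form:
  ((\forall k\, D(k)) \lor (\forall j\, C(j))) \land (\forall p\, \neg D(p))
Extract every quantifier outward, since the variables are now distinct and don't occur free across branches:
  \forall k\, \forall j\, \forall p\, ((D(k) \lor C(j)) \land \neg D(p))
The prefix is \forall k \forall j \forall p: 3 universal, 0 existential.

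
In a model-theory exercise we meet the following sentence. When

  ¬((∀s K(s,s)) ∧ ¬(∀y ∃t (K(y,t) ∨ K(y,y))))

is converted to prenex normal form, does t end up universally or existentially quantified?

Push ¬ through the quantifiers and connectives to reach negation normal form:
  (∃s ¬K(s,s)) ∨ (∀y ∃t (K(y,t) ∨ K(y,y)))
All bound variables are already distinct, so no renaming is needed.
Finally move all quantifiers to the prefix:
  ∃s ∀y ∃t (¬K(s,s) ∨ K(y,t) ∨ K(y,y))
The quantifier ∃t sits under an even number of negations, so it remains existential.

existential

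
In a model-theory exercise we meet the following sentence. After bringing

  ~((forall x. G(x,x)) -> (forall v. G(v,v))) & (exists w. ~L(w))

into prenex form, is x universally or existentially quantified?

First replace A → B with ¬A ∨ B.
  ~(~(forall x. G(x,x)) | (forall v. G(v,v))) & (exists w. ~L(w))
Drive negations inward (¬∀x A ≡ ∃x ¬A, ¬∃x A ≡ ∀x ¬A, De Morgan for ∧/∨):
  (forall x. G(x,x)) & (exists v. ~G(v,v)) & (exists w. ~L(w))
All bound variables are already distinct, so no renaming is needed.
Extract every quantifier outward, since the variables are now distinct and don't occur free across branches:
  forall x. exists v. exists w. (G(x,x) & ~G(v,v) & ~L(w))
The quantifier forall x sits under an even number of negations (counting the antecedent side of each →), so it remains universal.

universal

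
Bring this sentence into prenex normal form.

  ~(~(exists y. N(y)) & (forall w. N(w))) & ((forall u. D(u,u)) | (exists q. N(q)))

Push ¬ through the quantifiers and connectives to reach negation normal form:
  ((exists y. N(y)) | (exists w. ~N(w))) & ((forall u. D(u,u)) | (exists q. N(q)))
All bound variables are already distinct, so no renaming is needed.
Extract every quantifier outward, since the variables are now distinct and don't occur free across branches:
  exists y. exists w. forall u. exists q. ((N(y) | ~N(w)) & (D(u,u) | N(q)))

exists y. exists w. forall u. exists q. ((N(y) | ~N(w)) & (D(u,u) | N(q)))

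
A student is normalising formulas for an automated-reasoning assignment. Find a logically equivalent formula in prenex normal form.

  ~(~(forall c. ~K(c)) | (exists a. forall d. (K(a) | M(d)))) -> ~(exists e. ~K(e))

exists c. exists a. forall d. forall e. (K(c) | K(a) | M(d) | K(e))

Eliminate → and ↔ using ¬ and ∨.
  ~~(~(forall c. ~K(c)) | (exists a. forall d. (K(a) | M(d)))) | ~(exists e. ~K(e))
Push ¬ through the quantifiers and connectives to reach negation normal form:
  (exists c. K(c)) | (exists a. forall d. (K(a) | M(d))) | (forall e. K(e))
All bound variables are already distinct, so no renaming is needed.
Pull the quantifiers to the front (each side's bound variable is not free in the other side):
  exists c. exists a. forall d. forall e. (K(c) | K(a) | M(d) | K(e))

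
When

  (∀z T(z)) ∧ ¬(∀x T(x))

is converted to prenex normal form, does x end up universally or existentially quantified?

Drive negations inward (¬∀x A ≡ ∃x ¬A, ¬∃x A ≡ ∀x ¬A, De Morgan for ∧/∨):
  (∀z T(z)) ∧ (∃x ¬T(x))
All bound variables are already distinct, so no renaming is needed.
Extract every quantifier outward, since the variables are now distinct and don't occur free across branches:
  ∀z ∃x (T(z) ∧ ¬T(x))
The quantifier ∀x sits under an odd number of negations, so it flips to ∃x.

existential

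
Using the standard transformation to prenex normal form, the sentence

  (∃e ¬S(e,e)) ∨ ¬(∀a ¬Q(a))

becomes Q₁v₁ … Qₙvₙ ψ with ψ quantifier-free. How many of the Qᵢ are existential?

Push ¬ through the quantifiers and connectives to reach negation normal form:
  (∃e ¬S(e,e)) ∨ (∃a Q(a))
Finally move all quantifiers to the prefix:
  ∃e ∃a (¬S(e,e) ∨ Q(a))
The prefix is ∃e ∃a: 0 universal, 2 existential.

2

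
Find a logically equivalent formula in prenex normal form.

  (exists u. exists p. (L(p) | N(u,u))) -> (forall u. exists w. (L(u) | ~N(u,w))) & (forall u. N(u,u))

forall u. forall p. forall c. exists w. forall s. (~L(p) & ~N(u,u) | (L(c) | ~N(c,w)) & N(s,s))

Eliminate → and ↔ using ¬ and ∨.
  ~(exists u. exists p. (L(p) | N(u,u))) | (forall u. exists w. (L(u) | ~N(u,w))) & (forall u. N(u,u))
Drive negations inward (¬∀x A ≡ ∃x ¬A, ¬∃x A ≡ ∀x ¬A, De Morgan for ∧/∨):
  (forall u. forall p. (~L(p) & ~N(u,u))) | (forall u. exists w. (L(u) | ~N(u,w))) & (forall u. N(u,u))
Standardize variables apart so no two quantifiers bind the same name: u↦c, u↦s.
  (forall u. forall p. (~L(p) & ~N(u,u))) | (forall c. exists w. (L(c) | ~N(c,w))) & (forall s. N(s,s))
Extract every quantifier outward, since the variables are now distinct and don't occur free across branches:
  forall u. forall p. forall c. exists w. forall s. (~L(p) & ~N(u,u) | (L(c) | ~N(c,w)) & N(s,s))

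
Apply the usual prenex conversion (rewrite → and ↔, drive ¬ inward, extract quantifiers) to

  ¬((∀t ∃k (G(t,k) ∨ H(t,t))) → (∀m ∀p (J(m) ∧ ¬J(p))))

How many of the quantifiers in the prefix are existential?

3

Eliminate → and ↔ using ¬ and ∨.
  ¬(¬(∀t ∃k (G(t,k) ∨ H(t,t))) ∨ (∀m ∀p (J(m) ∧ ¬J(p))))
Move each ¬ inward, flipping quantifiers it crosses:
  (∀t ∃k (G(t,k) ∨ H(t,t))) ∧ (∃m ∃p (¬J(m) ∨ J(p)))
All bound variables are already distinct, so no renaming is needed.
Finally move all quantifiers to the prefix:
  ∀t ∃k ∃m ∃p ((G(t,k) ∨ H(t,t)) ∧ (¬J(m) ∨ J(p)))
The prefix is ∀t ∃k ∃m ∃p: 1 universal, 3 existential.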